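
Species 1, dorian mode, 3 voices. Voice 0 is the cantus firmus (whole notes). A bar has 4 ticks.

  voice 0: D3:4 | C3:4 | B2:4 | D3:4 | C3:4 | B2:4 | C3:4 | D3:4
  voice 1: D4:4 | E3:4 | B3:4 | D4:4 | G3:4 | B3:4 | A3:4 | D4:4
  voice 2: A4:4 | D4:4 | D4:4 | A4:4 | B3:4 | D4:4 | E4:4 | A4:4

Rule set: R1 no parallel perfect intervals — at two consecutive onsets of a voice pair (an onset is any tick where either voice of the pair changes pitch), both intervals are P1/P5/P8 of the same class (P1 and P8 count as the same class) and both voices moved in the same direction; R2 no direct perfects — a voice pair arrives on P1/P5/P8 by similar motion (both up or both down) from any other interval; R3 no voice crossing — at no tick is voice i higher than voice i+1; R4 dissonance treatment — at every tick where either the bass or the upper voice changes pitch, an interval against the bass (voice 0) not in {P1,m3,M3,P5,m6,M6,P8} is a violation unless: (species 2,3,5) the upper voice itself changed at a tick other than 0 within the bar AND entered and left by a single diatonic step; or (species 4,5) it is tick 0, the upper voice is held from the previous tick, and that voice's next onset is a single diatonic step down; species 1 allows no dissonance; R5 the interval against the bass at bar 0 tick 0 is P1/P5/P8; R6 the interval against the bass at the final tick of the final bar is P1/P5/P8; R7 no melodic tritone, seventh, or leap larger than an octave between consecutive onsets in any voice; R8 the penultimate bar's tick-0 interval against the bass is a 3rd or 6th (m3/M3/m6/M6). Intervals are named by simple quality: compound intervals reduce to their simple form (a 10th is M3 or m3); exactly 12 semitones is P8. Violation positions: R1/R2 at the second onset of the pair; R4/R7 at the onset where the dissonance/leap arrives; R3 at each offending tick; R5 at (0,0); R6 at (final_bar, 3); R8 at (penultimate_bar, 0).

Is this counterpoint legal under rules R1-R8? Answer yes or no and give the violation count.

No (11 violations)

bar 0: v0=D3 v1=D4 v2=A4 (P5)
bar 1: v0=C3 v1=E3 v2=D4 (M2)
bar 2: v0=B2 v1=B3 v2=D4 (m3)
bar 3: v0=D3 v1=D4 v2=A4 (P5)
bar 4: v0=C3 v1=G3 v2=B3 (M7)
bar 5: v0=B2 v1=B3 v2=D4 (m3)
bar 6: v0=C3 v1=A3 v2=E4 (M3)
bar 7: v0=D3 v1=D4 v2=A4 (P5)
  R4 @ bar1.0: C3/D4 M2 untreated
  R7 @ bar1.0: D4->E3 leap 10st
  R1 @ bar3.0: B2/B3 P8 -> D3/D4 P8 similar
  R2 @ bar3.0: B2/D4 m3 -> D3/A4 P5 similar
  R2 @ bar3.0: B3/D4 m3 -> D4/A4 P5 similar
  R2 @ bar4.0: D3/D4 P8 -> C3/G3 P5 similar
  R4 @ bar4.0: C3/B3 M7 untreated
  R7 @ bar4.0: A4->B3 leap 10st
  R1 @ bar7.0: A3/E4 P5 -> D4/A4 P5 similar
  R2 @ bar7.0: C3/A3 M6 -> D3/D4 P8 similar
  R2 @ bar7.0: C3/E4 M3 -> D3/A4 P5 similar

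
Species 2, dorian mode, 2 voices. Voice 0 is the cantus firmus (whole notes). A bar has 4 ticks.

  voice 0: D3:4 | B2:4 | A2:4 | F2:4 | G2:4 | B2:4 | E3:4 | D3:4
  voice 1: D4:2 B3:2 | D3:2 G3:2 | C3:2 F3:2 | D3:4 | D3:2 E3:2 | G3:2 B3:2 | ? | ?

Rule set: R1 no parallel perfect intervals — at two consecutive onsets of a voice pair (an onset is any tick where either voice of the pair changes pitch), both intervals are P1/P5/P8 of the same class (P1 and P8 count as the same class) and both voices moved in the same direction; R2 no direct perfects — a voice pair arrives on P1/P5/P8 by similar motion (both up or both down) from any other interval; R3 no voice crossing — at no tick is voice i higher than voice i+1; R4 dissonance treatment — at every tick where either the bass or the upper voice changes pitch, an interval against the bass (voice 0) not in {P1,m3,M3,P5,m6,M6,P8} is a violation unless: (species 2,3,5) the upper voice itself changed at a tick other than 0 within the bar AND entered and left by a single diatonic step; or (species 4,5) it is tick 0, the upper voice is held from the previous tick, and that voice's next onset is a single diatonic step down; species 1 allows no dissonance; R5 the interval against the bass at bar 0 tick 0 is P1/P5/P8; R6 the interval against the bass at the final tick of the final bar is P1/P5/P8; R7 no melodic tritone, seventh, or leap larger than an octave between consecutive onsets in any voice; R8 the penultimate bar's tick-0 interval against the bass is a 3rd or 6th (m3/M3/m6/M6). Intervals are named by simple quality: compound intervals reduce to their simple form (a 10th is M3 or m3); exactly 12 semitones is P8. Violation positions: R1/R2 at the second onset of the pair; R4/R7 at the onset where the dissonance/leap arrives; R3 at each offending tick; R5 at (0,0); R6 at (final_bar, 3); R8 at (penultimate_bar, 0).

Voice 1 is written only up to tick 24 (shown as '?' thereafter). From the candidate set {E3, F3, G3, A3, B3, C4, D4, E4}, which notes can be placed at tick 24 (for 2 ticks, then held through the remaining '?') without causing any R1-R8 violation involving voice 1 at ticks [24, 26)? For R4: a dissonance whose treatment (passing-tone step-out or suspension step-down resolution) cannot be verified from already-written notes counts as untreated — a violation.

E3: violates R8
F3: violates R4,R7,R8
G3: legal
A3: violates R4,R8
B3: violates R8
C4: legal
D4: violates R4,R8
E4: violates R1,R8

{C4, G3}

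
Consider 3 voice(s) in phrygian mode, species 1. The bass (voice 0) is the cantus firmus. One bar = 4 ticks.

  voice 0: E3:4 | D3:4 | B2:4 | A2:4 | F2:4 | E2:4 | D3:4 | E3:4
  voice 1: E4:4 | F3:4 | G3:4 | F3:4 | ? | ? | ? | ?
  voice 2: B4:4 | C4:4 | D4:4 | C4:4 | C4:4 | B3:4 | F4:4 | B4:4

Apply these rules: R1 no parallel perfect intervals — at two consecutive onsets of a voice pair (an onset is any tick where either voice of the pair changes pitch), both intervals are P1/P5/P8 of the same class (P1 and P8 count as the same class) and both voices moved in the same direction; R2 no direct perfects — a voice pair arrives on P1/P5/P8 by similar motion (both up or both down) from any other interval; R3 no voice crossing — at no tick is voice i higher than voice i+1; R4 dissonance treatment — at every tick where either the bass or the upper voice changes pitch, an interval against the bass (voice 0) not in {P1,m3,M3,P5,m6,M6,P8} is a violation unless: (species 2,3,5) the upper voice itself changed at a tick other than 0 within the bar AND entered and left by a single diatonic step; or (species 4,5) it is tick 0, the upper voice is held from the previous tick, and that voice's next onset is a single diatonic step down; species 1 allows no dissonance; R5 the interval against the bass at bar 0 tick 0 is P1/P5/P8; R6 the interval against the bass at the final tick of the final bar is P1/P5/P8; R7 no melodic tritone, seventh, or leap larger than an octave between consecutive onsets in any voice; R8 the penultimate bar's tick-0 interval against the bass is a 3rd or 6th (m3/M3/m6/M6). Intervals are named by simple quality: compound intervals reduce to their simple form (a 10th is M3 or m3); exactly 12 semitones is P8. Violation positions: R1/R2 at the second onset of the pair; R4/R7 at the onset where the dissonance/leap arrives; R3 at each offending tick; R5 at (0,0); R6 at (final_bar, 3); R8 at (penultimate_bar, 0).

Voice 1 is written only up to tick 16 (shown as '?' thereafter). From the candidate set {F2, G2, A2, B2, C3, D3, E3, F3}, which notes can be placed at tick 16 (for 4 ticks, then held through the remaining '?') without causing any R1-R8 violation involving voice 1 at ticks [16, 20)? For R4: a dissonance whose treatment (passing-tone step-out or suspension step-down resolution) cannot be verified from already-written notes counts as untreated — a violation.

{A2, D3, F3}

F2: violates R2
G2: violates R4,R7
A2: legal
B2: violates R4,R7
C3: violates R2
D3: legal
E3: violates R4
F3: legal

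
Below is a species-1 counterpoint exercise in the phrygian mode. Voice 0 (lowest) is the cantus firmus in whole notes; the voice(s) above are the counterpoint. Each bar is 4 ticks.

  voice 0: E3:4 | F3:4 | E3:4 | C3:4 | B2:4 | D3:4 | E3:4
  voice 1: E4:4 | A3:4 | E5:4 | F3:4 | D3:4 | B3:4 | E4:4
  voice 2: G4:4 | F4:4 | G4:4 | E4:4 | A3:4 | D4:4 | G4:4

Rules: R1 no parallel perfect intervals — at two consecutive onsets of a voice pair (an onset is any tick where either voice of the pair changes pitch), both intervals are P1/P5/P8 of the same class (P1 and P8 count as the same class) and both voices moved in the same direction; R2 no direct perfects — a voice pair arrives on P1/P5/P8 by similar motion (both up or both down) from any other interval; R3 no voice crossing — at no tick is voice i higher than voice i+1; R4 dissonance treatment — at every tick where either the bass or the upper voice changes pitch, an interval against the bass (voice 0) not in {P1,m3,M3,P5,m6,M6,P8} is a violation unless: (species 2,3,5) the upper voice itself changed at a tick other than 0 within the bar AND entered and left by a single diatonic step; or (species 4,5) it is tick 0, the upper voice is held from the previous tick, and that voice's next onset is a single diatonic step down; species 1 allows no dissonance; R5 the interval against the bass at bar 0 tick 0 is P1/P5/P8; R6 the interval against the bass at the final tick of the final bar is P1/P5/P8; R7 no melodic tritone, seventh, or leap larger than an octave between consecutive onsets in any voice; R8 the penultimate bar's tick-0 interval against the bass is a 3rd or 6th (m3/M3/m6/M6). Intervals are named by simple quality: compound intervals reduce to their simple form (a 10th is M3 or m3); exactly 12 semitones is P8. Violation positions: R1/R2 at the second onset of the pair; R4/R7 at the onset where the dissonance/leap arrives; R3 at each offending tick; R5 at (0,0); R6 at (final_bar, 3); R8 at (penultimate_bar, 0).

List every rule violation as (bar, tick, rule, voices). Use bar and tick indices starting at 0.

(0, 0, R5, (0, 2))
(2, 0, R3, (1, 2))
(2, 0, R7, (1,))
(2, 1, R3, (1, 2))
(2, 2, R3, (1, 2))
(2, 3, R3, (1, 2))
(3, 0, R4, (0, 1))
(3, 0, R7, (1,))
(4, 0, R2, (1, 2))
(4, 0, R4, (0, 2))
(5, 0, R2, (0, 2))
(5, 0, R8, (0, 2))
(6, 0, R2, (0, 1))
(6, 3, R6, (0, 2))

bar 0: v0=E3 v1=E4 v2=G4 downbeat m3
bar 1: v0=F3 v1=A3 v2=F4 downbeat P8
bar 2: v0=E3 v1=E5 v2=G4 downbeat m3
bar 3: v0=C3 v1=F3 v2=E4 downbeat M3
bar 4: v0=B2 v1=D3 v2=A3 downbeat m7
bar 5: v0=D3 v1=B3 v2=D4 downbeat P8
bar 6: v0=E3 v1=E4 v2=G4 downbeat m3
  -> R5 @ bar 0 tick 0 v(0, 2): opens on m3
  -> R3 @ bar 2 tick 0 v(1, 2): E5 above G4
  -> R7 @ bar 2 tick 0 v(1,): A3->E5 leap 19st
  -> R3 @ bar 2 tick 1 v(1, 2): E5 above G4
  -> R3 @ bar 2 tick 2 v(1, 2): E5 above G4
  -> R3 @ bar 2 tick 3 v(1, 2): E5 above G4
  -> R4 @ bar 3 tick 0 v(0, 1): C3/F3 P4 untreated
  -> R7 @ bar 3 tick 0 v(1,): E5->F3 leap 23st
  -> R2 @ bar 4 tick 0 v(1, 2): F3/E4 M7 -> D3/A3 P5 similar
  -> R4 @ bar 4 tick 0 v(0, 2): B2/A3 m7 untreated
  -> R2 @ bar 5 tick 0 v(0, 2): B2/A3 m7 -> D3/D4 P8 similar
  -> R8 @ bar 5 tick 0 v(0, 2): penult P8 not 3rd/6th
  -> R2 @ bar 6 tick 0 v(0, 1): D3/B3 M6 -> E3/E4 P8 similar
  -> R6 @ bar 6 tick 3 v(0, 2): closes on m3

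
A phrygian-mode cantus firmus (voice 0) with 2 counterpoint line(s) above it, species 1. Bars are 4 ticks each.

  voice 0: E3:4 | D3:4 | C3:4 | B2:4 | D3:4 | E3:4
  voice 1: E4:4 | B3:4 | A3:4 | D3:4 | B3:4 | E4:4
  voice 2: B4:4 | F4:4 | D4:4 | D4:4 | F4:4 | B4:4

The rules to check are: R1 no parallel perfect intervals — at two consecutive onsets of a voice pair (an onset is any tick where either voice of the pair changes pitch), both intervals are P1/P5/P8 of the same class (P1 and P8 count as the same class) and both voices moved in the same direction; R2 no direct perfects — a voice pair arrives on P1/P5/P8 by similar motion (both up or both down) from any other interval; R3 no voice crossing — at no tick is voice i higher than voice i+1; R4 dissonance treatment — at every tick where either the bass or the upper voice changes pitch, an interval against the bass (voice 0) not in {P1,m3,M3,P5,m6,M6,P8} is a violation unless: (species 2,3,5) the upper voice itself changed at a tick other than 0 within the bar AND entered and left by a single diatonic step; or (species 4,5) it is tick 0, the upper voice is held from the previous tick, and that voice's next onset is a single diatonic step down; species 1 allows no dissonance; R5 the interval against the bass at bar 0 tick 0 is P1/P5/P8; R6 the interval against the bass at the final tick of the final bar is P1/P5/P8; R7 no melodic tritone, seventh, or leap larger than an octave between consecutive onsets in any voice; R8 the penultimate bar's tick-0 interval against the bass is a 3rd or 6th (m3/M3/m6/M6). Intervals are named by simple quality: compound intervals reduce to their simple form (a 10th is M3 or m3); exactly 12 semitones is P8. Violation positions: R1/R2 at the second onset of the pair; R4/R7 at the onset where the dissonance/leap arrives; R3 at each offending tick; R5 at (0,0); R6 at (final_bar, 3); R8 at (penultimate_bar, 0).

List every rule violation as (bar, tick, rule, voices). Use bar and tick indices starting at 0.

(1, 0, R7, (2,))
(2, 0, R4, (0, 2))
(5, 0, R2, (0, 1))
(5, 0, R2, (0, 2))
(5, 0, R2, (1, 2))
(5, 0, R7, (2,))

bar 0: v0=E3 v1=E4 v2=B4 downbeat P5
bar 1: v0=D3 v1=B3 v2=F4 downbeat m3
bar 2: v0=C3 v1=A3 v2=D4 downbeat M2
bar 3: v0=B2 v1=D3 v2=D4 downbeat m3
bar 4: v0=D3 v1=B3 v2=F4 downbeat m3
bar 5: v0=E3 v1=E4 v2=B4 downbeat P5
  -> R7 @ bar 1 tick 0 v(2,): B4->F4 leap 6st
  -> R4 @ bar 2 tick 0 v(0, 2): C3/D4 M2 untreated
  -> R2 @ bar 5 tick 0 v(0, 1): D3/B3 M6 -> E3/E4 P8 similar
  -> R2 @ bar 5 tick 0 v(0, 2): D3/F4 m3 -> E3/B4 P5 similar
  -> R2 @ bar 5 tick 0 v(1, 2): B3/F4 TT -> E4/B4 P5 similar
  -> R7 @ bar 5 tick 0 v(2,): F4->B4 leap 6st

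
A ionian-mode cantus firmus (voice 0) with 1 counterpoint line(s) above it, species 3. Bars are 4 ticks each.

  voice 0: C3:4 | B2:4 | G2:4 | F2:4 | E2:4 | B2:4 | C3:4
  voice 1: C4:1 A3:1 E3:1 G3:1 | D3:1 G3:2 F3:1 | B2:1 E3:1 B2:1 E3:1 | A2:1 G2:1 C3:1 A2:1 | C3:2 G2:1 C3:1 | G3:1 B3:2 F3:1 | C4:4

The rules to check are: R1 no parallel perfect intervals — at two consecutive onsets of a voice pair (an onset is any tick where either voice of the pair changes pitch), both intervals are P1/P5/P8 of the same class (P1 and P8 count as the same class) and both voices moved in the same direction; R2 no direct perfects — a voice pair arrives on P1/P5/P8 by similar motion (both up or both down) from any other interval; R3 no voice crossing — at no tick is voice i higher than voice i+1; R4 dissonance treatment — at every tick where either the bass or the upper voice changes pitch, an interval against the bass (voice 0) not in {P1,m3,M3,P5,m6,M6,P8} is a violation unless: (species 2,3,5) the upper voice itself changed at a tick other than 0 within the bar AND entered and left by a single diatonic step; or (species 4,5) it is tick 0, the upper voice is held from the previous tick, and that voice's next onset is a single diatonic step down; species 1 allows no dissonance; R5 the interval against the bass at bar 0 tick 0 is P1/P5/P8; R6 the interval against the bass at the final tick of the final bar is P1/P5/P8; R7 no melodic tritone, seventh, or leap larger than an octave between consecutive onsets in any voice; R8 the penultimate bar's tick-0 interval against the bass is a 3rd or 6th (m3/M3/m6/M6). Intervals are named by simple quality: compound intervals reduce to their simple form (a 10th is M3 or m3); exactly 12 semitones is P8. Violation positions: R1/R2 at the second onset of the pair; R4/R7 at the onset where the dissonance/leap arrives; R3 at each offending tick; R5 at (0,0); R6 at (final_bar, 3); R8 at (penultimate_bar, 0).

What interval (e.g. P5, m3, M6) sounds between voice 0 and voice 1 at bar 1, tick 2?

voice 0=B2 voice 1=G3 -> m6

m6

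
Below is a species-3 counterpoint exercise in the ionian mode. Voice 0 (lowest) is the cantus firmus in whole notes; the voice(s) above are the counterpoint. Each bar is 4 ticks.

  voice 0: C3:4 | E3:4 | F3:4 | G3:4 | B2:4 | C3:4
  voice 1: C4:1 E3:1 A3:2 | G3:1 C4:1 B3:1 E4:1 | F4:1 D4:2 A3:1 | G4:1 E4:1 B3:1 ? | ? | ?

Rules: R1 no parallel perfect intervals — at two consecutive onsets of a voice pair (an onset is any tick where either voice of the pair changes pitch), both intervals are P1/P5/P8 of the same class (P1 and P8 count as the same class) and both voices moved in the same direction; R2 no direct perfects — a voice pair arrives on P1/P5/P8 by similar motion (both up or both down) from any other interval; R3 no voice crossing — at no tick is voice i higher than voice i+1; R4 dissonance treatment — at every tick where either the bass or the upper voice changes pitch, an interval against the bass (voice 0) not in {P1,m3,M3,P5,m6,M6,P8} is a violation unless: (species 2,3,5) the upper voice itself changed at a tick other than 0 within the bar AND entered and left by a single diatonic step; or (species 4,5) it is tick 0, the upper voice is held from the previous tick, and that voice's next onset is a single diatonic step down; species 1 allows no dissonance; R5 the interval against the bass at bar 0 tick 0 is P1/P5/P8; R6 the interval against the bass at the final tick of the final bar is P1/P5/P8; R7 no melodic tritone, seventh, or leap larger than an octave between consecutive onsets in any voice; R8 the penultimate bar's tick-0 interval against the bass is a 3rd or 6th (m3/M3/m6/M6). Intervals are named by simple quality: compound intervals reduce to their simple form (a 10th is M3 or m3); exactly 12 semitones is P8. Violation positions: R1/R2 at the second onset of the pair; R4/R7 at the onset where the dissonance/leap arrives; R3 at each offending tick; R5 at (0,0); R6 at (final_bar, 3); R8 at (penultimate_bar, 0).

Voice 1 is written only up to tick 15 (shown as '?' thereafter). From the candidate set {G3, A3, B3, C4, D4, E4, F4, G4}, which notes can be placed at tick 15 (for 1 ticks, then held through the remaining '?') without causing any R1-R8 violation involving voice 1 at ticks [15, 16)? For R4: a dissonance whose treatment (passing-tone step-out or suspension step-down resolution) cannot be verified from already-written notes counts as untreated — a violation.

{B3, D4, E4, G3, G4}

G3: legal
A3: violates R4
B3: legal
C4: violates R4
D4: legal
E4: legal
F4: violates R4,R7
G4: legal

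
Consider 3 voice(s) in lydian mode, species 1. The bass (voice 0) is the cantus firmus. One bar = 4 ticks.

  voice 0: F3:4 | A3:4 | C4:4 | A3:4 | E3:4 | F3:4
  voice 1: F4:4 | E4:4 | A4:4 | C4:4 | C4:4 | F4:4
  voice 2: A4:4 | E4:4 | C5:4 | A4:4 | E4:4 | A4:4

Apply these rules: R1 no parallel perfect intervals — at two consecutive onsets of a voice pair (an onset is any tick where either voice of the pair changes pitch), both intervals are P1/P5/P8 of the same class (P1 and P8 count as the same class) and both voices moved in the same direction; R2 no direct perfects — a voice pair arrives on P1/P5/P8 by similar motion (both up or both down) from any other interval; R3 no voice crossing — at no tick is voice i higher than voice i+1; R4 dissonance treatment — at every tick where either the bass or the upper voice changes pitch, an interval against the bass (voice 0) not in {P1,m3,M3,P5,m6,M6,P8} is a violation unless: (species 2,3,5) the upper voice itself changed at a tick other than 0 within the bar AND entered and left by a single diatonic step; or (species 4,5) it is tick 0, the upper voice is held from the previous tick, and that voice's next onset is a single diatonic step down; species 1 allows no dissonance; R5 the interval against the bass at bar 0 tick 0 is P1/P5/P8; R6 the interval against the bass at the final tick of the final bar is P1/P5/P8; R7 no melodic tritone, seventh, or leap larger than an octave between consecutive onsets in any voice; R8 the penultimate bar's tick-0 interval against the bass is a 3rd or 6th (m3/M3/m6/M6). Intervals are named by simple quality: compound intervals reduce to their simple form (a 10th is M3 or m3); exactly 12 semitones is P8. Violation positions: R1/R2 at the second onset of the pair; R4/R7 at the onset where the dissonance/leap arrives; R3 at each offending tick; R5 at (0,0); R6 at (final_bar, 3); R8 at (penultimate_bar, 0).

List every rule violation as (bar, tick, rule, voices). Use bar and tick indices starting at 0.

bar 0: v0=F3 v1=F4 v2=A4 downbeat M3
bar 1: v0=A3 v1=E4 v2=E4 downbeat P5
bar 2: v0=C4 v1=A4 v2=C5 downbeat P8
bar 3: v0=A3 v1=C4 v2=A4 downbeat P8
bar 4: v0=E3 v1=C4 v2=E4 downbeat P8
bar 5: v0=F3 v1=F4 v2=A4 downbeat M3
  -> R5 @ bar 0 tick 0 v(0, 2): opens on M3
  -> R2 @ bar 1 tick 0 v(1, 2): F4/A4 M3 -> E4/E4 P1 similar
  -> R2 @ bar 2 tick 0 v(0, 2): A3/E4 P5 -> C4/C5 P8 similar
  -> R1 @ bar 3 tick 0 v(0, 2): C4/C5 P8 -> A3/A4 P8 similar
  -> R1 @ bar 4 tick 0 v(0, 2): A3/A4 P8 -> E3/E4 P8 similar
  -> R8 @ bar 4 tick 0 v(0, 2): penult P8 not 3rd/6th
  -> R2 @ bar 5 tick 0 v(0, 1): E3/C4 m6 -> F3/F4 P8 similar
  -> R6 @ bar 5 tick 3 v(0, 2): closes on M3

(0, 0, R5, (0, 2))
(1, 0, R2, (1, 2))
(2, 0, R2, (0, 2))
(3, 0, R1, (0, 2))
(4, 0, R1, (0, 2))
(4, 0, R8, (0, 2))
(5, 0, R2, (0, 1))
(5, 3, R6, (0, 2))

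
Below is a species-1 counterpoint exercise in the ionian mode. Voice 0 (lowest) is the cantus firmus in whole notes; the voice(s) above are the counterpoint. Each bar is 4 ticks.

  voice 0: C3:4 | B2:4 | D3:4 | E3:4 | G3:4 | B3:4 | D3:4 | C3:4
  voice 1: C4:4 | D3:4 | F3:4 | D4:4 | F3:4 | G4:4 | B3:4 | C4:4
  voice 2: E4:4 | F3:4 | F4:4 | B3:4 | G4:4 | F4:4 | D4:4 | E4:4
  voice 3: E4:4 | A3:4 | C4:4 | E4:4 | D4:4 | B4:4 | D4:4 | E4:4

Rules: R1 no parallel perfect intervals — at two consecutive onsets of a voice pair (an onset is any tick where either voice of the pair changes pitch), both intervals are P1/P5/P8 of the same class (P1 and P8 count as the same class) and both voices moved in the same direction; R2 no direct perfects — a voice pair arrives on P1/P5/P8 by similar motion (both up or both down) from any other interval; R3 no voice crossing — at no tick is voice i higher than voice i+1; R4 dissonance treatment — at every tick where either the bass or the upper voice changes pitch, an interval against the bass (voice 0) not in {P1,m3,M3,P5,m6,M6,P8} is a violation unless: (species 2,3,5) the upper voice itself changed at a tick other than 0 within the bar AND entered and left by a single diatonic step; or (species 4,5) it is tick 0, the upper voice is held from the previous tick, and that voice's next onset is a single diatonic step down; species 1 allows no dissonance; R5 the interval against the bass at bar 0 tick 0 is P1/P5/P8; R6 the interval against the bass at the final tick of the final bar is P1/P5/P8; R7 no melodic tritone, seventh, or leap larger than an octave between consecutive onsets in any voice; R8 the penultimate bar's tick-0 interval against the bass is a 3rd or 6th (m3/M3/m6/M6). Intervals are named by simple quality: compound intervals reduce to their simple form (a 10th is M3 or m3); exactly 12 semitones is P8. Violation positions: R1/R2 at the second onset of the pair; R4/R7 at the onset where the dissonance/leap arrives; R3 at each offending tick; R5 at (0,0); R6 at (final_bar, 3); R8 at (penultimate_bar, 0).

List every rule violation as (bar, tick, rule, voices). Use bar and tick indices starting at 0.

(0, 0, R5, (0, 2))
(0, 0, R5, (0, 3))
(1, 0, R2, (1, 3))
(1, 0, R4, (0, 2))
(1, 0, R4, (0, 3))
(1, 0, R7, (1,))
(1, 0, R7, (2,))
(2, 0, R1, (1, 3))
(2, 0, R2, (1, 2))
(2, 0, R3, (2, 3))
(2, 0, R4, (0, 3))
(2, 1, R3, (2, 3))
(2, 2, R3, (2, 3))
(2, 3, R3, (2, 3))
(3, 0, R2, (0, 3))
(3, 0, R3, (1, 2))
(3, 0, R4, (0, 1))
(3, 0, R7, (2,))
(3, 1, R3, (1, 2))
(3, 2, R3, (1, 2))
(3, 3, R3, (1, 2))
(4, 0, R2, (0, 2))
(4, 0, R3, (0, 1))
(4, 0, R3, (2, 3))
(4, 0, R4, (0, 1))
(4, 1, R3, (0, 1))
(4, 1, R3, (2, 3))
(4, 2, R3, (0, 1))
(4, 2, R3, (2, 3))
(4, 3, R3, (0, 1))
(4, 3, R3, (2, 3))
(5, 0, R2, (0, 3))
(5, 0, R3, (1, 2))
(5, 0, R4, (0, 2))
(5, 0, R7, (1,))
(5, 1, R3, (1, 2))
(5, 2, R3, (1, 2))
(5, 3, R3, (1, 2))
(6, 0, R1, (0, 3))
(6, 0, R2, (0, 2))
(6, 0, R2, (2, 3))
(6, 0, R8, (0, 2))
(6, 0, R8, (0, 3))
(7, 0, R1, (2, 3))
(7, 3, R6, (0, 2))
(7, 3, R6, (0, 3))

bar 0: v0=C3 v1=C4 v2=E4 v3=E4 downbeat M3
bar 1: v0=B2 v1=D3 v2=F3 v3=A3 downbeat m7
bar 2: v0=D3 v1=F3 v2=F4 v3=C4 downbeat m7
bar 3: v0=E3 v1=D4 v2=B3 v3=E4 downbeat P8
bar 4: v0=G3 v1=F3 v2=G4 v3=D4 downbeat P5
bar 5: v0=B3 v1=G4 v2=F4 v3=B4 downbeat P8
bar 6: v0=D3 v1=B3 v2=D4 v3=D4 downbeat P8
bar 7: v0=C3 v1=C4 v2=E4 v3=E4 downbeat M3
  -> R5 @ bar 0 tick 0 v(0, 2): opens on M3
  -> R5 @ bar 0 tick 0 v(0, 3): opens on M3
  -> R2 @ bar 1 tick 0 v(1, 3): C4/E4 M3 -> D3/A3 P5 similar
  -> R4 @ bar 1 tick 0 v(0, 2): B2/F3 TT untreated
  -> R4 @ bar 1 tick 0 v(0, 3): B2/A3 m7 untreated
  -> R7 @ bar 1 tick 0 v(1,): C4->D3 leap 10st
  -> R7 @ bar 1 tick 0 v(2,): E4->F3 leap 11st
  -> R1 @ bar 2 tick 0 v(1, 3): D3/A3 P5 -> F3/C4 P5 similar
  -> R2 @ bar 2 tick 0 v(1, 2): D3/F3 m3 -> F3/F4 P8 similar
  -> R3 @ bar 2 tick 0 v(2, 3): F4 above C4
  -> R4 @ bar 2 tick 0 v(0, 3): D3/C4 m7 untreated
  -> R3 @ bar 2 tick 1 v(2, 3): F4 above C4
  -> R3 @ bar 2 tick 2 v(2, 3): F4 above C4
  -> R3 @ bar 2 tick 3 v(2, 3): F4 above C4
  -> R2 @ bar 3 tick 0 v(0, 3): D3/C4 m7 -> E3/E4 P8 similar
  -> R3 @ bar 3 tick 0 v(1, 2): D4 above B3
  -> R4 @ bar 3 tick 0 v(0, 1): E3/D4 m7 untreated
  -> R7 @ bar 3 tick 0 v(2,): F4->B3 leap 6st
  -> R3 @ bar 3 tick 1 v(1, 2): D4 above B3
  -> R3 @ bar 3 tick 2 v(1, 2): D4 above B3
  -> R3 @ bar 3 tick 3 v(1, 2): D4 above B3
  -> R2 @ bar 4 tick 0 v(0, 2): E3/B3 P5 -> G3/G4 P8 similar
  -> R3 @ bar 4 tick 0 v(0, 1): G3 above F3
  -> R3 @ bar 4 tick 0 v(2, 3): G4 above D4
  -> R4 @ bar 4 tick 0 v(0, 1): G3/F3 M2 untreated
  -> R3 @ bar 4 tick 1 v(0, 1): G3 above F3
  -> R3 @ bar 4 tick 1 v(2, 3): G4 above D4
  -> R3 @ bar 4 tick 2 v(0, 1): G3 above F3
  -> R3 @ bar 4 tick 2 v(2, 3): G4 above D4
  -> R3 @ bar 4 tick 3 v(0, 1): G3 above F3
  -> R3 @ bar 4 tick 3 v(2, 3): G4 above D4
  -> R2 @ bar 5 tick 0 v(0, 3): G3/D4 P5 -> B3/B4 P8 similar
  -> R3 @ bar 5 tick 0 v(1, 2): G4 above F4
  -> R4 @ bar 5 tick 0 v(0, 2): B3/F4 TT untreated
  -> R7 @ bar 5 tick 0 v(1,): F3->G4 leap 14st
  -> R3 @ bar 5 tick 1 v(1, 2): G4 above F4
  -> R3 @ bar 5 tick 2 v(1, 2): G4 above F4
  -> R3 @ bar 5 tick 3 v(1, 2): G4 above F4
  -> R1 @ bar 6 tick 0 v(0, 3): B3/B4 P8 -> D3/D4 P8 similar
  -> R2 @ bar 6 tick 0 v(0, 2): B3/F4 TT -> D3/D4 P8 similar
  -> R2 @ bar 6 tick 0 v(2, 3): F4/B4 TT -> D4/D4 P1 similar
  -> R8 @ bar 6 tick 0 v(0, 2): penult P8 not 3rd/6th
  -> R8 @ bar 6 tick 0 v(0, 3): penult P8 not 3rd/6th
  -> R1 @ bar 7 tick 0 v(2, 3): D4/D4 P1 -> E4/E4 P1 similar
  -> R6 @ bar 7 tick 3 v(0, 2): closes on M3
  -> R6 @ bar 7 tick 3 v(0, 3): closes on M3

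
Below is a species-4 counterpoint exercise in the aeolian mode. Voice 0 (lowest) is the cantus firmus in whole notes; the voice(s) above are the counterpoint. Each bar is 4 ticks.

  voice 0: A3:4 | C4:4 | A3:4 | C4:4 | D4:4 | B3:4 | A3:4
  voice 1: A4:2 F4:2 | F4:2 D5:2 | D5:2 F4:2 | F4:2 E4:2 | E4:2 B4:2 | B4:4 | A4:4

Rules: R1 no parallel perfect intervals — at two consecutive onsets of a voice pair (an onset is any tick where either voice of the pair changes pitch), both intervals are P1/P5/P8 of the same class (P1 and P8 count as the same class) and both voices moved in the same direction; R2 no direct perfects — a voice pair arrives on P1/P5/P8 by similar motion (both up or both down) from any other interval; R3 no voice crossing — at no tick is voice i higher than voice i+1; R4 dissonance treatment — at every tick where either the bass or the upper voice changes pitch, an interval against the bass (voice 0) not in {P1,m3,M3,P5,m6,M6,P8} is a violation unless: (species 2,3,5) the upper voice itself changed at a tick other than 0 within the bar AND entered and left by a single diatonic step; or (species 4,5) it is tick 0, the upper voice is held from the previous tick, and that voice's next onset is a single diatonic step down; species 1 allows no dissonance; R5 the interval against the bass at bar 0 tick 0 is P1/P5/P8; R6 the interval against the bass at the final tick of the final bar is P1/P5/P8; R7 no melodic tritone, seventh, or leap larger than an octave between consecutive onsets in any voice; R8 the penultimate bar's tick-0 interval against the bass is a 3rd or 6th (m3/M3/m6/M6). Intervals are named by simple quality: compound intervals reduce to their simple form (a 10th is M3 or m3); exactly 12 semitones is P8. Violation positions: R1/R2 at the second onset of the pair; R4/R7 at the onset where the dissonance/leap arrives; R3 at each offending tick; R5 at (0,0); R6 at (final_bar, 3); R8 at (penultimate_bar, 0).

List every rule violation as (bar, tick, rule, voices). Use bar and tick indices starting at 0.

(1, 0, R4, (0, 1))
(1, 2, R4, (0, 1))
(2, 0, R4, (0, 1))
(4, 0, R4, (0, 1))
(5, 0, R8, (0, 1))
(6, 0, R1, (0, 1))

bar 0: v0=A3 v1=A4 downbeat P8
bar 1: v0=C4 v1=F4 downbeat P4
bar 2: v0=A3 v1=D5 downbeat P4
bar 3: v0=C4 v1=F4 downbeat P4
bar 4: v0=D4 v1=E4 downbeat M2
bar 5: v0=B3 v1=B4 downbeat P8
bar 6: v0=A3 v1=A4 downbeat P8
  -> R4 @ bar 1 tick 0 v(0, 1): C4/F4 P4 untreated
  -> R4 @ bar 1 tick 2 v(0, 1): C4/D5 M2 untreated
  -> R4 @ bar 2 tick 0 v(0, 1): A3/D5 P4 untreated
  -> R4 @ bar 4 tick 0 v(0, 1): D4/E4 M2 untreated
  -> R8 @ bar 5 tick 0 v(0, 1): penult P8 not 3rd/6th
  -> R1 @ bar 6 tick 0 v(0, 1): B3/B4 P8 -> A3/A4 P8 similar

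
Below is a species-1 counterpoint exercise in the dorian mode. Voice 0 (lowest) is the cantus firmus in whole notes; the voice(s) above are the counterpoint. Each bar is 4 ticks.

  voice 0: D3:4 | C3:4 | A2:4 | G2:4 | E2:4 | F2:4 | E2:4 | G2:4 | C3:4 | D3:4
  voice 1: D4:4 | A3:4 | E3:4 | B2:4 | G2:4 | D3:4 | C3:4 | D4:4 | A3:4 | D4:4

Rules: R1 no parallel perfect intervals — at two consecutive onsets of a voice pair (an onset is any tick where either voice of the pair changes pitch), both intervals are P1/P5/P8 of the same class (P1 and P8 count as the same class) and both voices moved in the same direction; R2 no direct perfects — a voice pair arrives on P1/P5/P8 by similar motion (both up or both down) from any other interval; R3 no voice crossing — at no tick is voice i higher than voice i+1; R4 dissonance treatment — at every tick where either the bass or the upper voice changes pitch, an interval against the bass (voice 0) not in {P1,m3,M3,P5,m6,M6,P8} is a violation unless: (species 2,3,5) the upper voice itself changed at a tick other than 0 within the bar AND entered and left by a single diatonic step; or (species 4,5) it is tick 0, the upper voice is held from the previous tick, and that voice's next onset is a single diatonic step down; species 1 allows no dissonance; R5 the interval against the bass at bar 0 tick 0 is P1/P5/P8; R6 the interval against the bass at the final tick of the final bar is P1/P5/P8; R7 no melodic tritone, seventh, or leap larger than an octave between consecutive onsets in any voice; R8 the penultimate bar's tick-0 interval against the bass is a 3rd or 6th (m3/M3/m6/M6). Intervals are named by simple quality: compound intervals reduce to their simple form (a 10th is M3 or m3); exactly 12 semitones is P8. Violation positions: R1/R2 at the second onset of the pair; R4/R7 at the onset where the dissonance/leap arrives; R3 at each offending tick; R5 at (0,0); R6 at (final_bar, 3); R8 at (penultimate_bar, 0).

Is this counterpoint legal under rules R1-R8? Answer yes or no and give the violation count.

bar 0: v0=D3 v1=D4 (P8)
bar 1: v0=C3 v1=A3 (M6)
bar 2: v0=A2 v1=E3 (P5)
bar 3: v0=G2 v1=B2 (M3)
bar 4: v0=E2 v1=G2 (m3)
bar 5: v0=F2 v1=D3 (M6)
bar 6: v0=E2 v1=C3 (m6)
bar 7: v0=G2 v1=D4 (P5)
bar 8: v0=C3 v1=A3 (M6)
bar 9: v0=D3 v1=D4 (P8)
  R2 @ bar2.0: C3/A3 M6 -> A2/E3 P5 similar
  R2 @ bar7.0: E2/C3 m6 -> G2/D4 P5 similar
  R7 @ bar7.0: C3->D4 leap 14st
  R2 @ bar9.0: C3/A3 M6 -> D3/D4 P8 similar

No (4 violations)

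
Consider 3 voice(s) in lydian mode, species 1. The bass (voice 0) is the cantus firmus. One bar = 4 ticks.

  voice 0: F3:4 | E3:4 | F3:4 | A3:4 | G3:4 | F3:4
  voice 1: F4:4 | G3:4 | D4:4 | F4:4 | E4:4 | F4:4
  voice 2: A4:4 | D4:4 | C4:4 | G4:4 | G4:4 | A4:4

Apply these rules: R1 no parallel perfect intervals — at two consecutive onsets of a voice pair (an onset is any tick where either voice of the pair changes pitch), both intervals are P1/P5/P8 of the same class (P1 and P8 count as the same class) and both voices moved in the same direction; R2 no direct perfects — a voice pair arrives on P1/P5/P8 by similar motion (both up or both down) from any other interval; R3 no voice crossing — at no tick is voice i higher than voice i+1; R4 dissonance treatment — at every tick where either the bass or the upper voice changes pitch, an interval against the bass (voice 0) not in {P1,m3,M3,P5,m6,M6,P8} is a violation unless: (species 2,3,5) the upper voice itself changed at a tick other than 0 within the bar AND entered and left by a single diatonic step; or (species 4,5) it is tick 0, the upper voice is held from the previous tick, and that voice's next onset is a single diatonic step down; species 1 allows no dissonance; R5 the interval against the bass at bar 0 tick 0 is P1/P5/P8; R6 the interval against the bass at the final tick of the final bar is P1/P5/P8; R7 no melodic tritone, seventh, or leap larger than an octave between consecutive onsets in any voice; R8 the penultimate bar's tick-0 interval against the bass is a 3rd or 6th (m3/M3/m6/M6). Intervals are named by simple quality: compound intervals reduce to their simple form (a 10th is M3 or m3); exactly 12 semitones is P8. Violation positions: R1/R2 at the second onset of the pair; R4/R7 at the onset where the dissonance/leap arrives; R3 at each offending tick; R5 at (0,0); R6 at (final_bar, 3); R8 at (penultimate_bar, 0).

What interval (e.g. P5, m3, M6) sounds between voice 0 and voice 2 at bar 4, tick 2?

voice 0=G3 voice 2=G4 -> P8

P8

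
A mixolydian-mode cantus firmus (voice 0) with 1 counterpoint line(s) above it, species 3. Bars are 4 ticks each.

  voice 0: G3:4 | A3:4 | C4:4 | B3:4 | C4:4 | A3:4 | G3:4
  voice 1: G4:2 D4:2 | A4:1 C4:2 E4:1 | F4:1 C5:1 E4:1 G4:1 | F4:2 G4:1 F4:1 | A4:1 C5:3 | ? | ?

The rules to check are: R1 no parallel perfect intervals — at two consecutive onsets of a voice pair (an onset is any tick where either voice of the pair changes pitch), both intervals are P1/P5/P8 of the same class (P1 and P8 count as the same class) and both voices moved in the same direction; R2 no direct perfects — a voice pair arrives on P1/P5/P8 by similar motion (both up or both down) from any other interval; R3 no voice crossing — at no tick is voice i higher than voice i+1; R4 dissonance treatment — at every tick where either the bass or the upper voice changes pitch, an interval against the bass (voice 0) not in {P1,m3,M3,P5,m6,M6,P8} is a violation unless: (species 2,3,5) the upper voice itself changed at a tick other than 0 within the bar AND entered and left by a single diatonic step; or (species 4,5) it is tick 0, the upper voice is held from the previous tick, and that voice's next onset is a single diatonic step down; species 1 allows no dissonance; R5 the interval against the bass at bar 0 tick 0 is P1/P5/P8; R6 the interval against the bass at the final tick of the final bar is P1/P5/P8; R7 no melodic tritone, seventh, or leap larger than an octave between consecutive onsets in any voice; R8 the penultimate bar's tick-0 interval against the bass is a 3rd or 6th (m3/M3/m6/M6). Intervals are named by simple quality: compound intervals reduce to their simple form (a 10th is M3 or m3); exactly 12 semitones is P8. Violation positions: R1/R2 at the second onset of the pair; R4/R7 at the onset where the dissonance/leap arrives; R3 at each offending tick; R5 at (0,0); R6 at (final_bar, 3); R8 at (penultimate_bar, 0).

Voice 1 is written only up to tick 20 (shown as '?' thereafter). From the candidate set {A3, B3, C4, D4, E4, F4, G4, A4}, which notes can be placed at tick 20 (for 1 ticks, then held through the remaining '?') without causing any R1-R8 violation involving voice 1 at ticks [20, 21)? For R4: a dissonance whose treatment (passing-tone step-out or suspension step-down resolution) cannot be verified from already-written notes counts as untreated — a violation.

A3: violates R1,R7,R8
B3: violates R4,R7,R8
C4: legal
D4: violates R4,R7,R8
E4: violates R2,R8
F4: legal
G4: violates R4,R8
A4: violates R1,R8

{C4, F4}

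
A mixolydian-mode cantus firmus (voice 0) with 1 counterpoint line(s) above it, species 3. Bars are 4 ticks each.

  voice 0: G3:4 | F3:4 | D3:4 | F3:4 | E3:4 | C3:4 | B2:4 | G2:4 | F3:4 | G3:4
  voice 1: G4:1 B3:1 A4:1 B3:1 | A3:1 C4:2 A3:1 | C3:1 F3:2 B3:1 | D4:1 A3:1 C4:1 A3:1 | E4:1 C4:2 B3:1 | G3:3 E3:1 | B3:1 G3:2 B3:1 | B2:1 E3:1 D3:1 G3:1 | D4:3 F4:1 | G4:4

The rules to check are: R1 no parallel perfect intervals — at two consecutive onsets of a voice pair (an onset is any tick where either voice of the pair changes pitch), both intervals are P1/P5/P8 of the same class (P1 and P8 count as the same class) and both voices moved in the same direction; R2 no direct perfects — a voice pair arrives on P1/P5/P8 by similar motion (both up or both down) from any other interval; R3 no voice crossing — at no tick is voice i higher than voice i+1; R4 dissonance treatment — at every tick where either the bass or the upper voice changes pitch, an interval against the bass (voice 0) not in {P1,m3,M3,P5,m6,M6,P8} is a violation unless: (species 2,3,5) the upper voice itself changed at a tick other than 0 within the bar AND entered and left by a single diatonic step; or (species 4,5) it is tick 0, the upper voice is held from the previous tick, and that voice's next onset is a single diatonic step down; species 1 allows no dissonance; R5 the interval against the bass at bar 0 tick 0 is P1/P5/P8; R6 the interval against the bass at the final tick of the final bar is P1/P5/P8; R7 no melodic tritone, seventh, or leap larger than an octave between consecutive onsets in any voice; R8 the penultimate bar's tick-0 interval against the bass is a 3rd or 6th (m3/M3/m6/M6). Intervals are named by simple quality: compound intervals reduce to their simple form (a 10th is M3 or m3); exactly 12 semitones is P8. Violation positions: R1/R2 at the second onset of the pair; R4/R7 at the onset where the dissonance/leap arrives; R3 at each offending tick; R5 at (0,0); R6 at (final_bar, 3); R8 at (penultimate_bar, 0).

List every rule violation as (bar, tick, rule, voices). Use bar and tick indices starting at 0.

bar 0: v0=G3 v1=G4 downbeat P8
bar 1: v0=F3 v1=A3 downbeat M3
bar 2: v0=D3 v1=C3 downbeat M2
bar 3: v0=F3 v1=D4 downbeat M6
bar 4: v0=E3 v1=E4 downbeat P8
bar 5: v0=C3 v1=G3 downbeat P5
bar 6: v0=B2 v1=B3 downbeat P8
bar 7: v0=G2 v1=B2 downbeat M3
bar 8: v0=F3 v1=D4 downbeat M6
bar 9: v0=G3 v1=G4 downbeat P8
  -> R4 @ bar 0 tick 2 v(0, 1): G3/A4 M2 untreated
  -> R7 @ bar 0 tick 2 v(1,): B3->A4 leap 10st
  -> R7 @ bar 0 tick 3 v(1,): A4->B3 leap 10st
  -> R3 @ bar 2 tick 0 v(0, 1): D3 above C3
  -> R4 @ bar 2 tick 0 v(0, 1): D3/C3 M2 untreated
  -> R7 @ bar 2 tick 3 v(1,): F3->B3 leap 6st
  -> R1 @ bar 5 tick 0 v(0, 1): E3/B3 P5 -> C3/G3 P5 similar
  -> R7 @ bar 8 tick 0 v(0,): G2->F3 leap 10st
  -> R1 @ bar 9 tick 0 v(0, 1): F3/F4 P8 -> G3/G4 P8 similar

(0, 2, R4, (0, 1))
(0, 2, R7, (1,))
(0, 3, R7, (1,))
(2, 0, R3, (0, 1))
(2, 0, R4, (0, 1))
(2, 3, R7, (1,))
(5, 0, R1, (0, 1))
(8, 0, R7, (0,))
(9, 0, R1, (0, 1))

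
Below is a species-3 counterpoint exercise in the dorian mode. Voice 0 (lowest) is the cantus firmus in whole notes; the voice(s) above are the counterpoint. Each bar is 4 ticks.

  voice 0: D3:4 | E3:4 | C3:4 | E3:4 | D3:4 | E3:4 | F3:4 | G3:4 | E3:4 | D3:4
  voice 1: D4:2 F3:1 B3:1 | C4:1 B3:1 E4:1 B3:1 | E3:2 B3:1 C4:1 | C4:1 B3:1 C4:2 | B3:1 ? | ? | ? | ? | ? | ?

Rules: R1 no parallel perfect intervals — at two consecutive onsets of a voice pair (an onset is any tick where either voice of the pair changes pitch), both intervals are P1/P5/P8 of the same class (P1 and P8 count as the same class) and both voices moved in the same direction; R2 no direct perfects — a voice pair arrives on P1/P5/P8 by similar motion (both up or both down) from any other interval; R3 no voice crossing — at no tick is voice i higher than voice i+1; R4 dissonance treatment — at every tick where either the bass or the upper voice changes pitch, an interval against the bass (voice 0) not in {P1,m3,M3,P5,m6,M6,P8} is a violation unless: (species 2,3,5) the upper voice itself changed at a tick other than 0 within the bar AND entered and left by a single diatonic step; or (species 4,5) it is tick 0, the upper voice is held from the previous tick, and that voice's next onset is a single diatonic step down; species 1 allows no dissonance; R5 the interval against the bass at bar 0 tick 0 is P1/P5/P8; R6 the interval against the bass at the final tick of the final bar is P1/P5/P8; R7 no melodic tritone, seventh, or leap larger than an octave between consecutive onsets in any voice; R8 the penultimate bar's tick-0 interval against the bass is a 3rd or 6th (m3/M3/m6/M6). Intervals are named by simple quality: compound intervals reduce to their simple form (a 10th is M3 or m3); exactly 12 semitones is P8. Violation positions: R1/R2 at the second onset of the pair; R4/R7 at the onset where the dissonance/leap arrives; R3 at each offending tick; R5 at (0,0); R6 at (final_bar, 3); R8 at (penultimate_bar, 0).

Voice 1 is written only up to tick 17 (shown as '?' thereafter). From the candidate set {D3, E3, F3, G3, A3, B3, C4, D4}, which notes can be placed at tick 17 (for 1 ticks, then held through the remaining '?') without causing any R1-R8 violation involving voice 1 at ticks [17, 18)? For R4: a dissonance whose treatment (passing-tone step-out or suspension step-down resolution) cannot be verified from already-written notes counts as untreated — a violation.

D3: legal
E3: violates R4
F3: violates R7
G3: violates R4
A3: legal
B3: legal
C4: violates R4
D4: legal

{A3, B3, D3, D4}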